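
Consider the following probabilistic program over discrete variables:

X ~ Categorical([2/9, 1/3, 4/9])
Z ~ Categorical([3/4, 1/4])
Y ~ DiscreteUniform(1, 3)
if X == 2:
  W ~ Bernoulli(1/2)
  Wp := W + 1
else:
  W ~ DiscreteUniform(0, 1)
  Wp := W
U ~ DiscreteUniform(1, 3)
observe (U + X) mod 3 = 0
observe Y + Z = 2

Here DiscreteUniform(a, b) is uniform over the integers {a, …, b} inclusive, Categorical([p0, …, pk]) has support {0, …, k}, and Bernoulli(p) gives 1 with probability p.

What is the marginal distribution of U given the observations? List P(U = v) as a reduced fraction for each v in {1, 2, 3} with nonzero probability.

Enumerate traces; 12 have nonzero weight after conditioning:
  (X=0, Z=0, Y=2, W=0, U=3) weight 1/108
  (X=0, Z=0, Y=2, W=1, U=3) weight 1/108
  (X=0, Z=1, Y=1, W=0, U=3) weight 1/324
  (X=0, Z=1, Y=1, W=1, U=3) weight 1/324
  (X=1, Z=0, Y=2, W=0, U=2) weight 1/72
  (X=1, Z=0, Y=2, W=1, U=2) weight 1/72
  (X=1, Z=1, Y=1, W=0, U=2) weight 1/216
  (X=1, Z=1, Y=1, W=1, U=2) weight 1/216
  (X=2, Z=0, Y=2, W=0, U=1) weight 1/54
  … 3 more
Group by U:
  weight(U=1) = 4/81
  weight(U=2) = 1/27
  weight(U=3) = 2/81
Total weight = 4/81 + 1/27 + 2/81 = 1/9
P(U=1 | obs) = 4/81 / 1/9 = 4/9
P(U=2 | obs) = 1/27 / 1/9 = 1/3
P(U=3 | obs) = 2/81 / 1/9 = 2/9

P(U=1) = 4/9, P(U=2) = 1/3, P(U=3) = 2/9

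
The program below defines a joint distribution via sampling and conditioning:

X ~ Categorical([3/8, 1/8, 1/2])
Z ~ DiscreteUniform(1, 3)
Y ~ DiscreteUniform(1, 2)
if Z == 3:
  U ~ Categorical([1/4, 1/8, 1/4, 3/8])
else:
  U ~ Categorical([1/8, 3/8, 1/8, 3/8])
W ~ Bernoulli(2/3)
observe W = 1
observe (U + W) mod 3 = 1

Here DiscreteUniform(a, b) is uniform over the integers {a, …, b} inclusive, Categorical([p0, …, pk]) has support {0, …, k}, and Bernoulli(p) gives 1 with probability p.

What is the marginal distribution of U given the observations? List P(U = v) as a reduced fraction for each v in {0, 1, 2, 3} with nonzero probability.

Enumerate traces; 36 have nonzero weight after conditioning:
  (X=0, Z=1, Y=1, U=0, W=1) weight 1/192
  (X=0, Z=1, Y=1, U=3, W=1) weight 1/64
  (X=0, Z=1, Y=2, U=0, W=1) weight 1/192
  (X=0, Z=1, Y=2, U=3, W=1) weight 1/64
  (X=0, Z=2, Y=1, U=0, W=1) weight 1/192
  (X=0, Z=2, Y=1, U=3, W=1) weight 1/64
  (X=0, Z=2, Y=2, U=0, W=1) weight 1/192
  (X=0, Z=2, Y=2, U=3, W=1) weight 1/64
  … 28 more
Group by U:
  weight(U=0) = 1/9
  weight(U=3) = 1/4
Total weight = 1/9 + 1/4 = 13/36
P(U=0 | obs) = 1/9 / 13/36 = 4/13
P(U=3 | obs) = 1/4 / 13/36 = 9/13

P(U=0) = 4/13, P(U=3) = 9/13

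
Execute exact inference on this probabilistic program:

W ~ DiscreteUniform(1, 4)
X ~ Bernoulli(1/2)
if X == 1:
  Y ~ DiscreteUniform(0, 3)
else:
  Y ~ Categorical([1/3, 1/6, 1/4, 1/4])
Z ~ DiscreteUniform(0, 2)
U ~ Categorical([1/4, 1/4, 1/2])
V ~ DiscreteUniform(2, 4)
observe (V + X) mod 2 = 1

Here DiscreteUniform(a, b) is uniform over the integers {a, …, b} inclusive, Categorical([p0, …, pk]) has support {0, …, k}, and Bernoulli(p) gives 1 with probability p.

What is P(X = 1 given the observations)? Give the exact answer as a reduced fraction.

P(X = 1 | obs) = 2/3

Enumerate traces; 432 have nonzero weight after conditioning:
  (W=1, X=0, Y=0, Z=0, U=0, V=3) weight 1/864
  (W=1, X=0, Y=0, Z=0, U=1, V=3) weight 1/864
  (W=1, X=0, Y=0, Z=0, U=2, V=3) weight 1/432
  (W=1, X=0, Y=0, Z=1, U=0, V=3) weight 1/864
  (W=1, X=0, Y=0, Z=1, U=1, V=3) weight 1/864
  (W=1, X=0, Y=0, Z=1, U=2, V=3) weight 1/432
  (W=1, X=0, Y=0, Z=2, U=0, V=3) weight 1/864
  (W=1, X=0, Y=0, Z=2, U=1, V=3) weight 1/864
  (W=1, X=1, Y=0, Z=0, U=0, V=2) weight 1/1152
  … 423 more
Group by X:
  weight(X=0) = 1/6
  weight(X=1) = 1/3
Total weight = 1/6 + 1/3 = 1/2
P(X=0 | obs) = 1/6 / 1/2 = 1/3
P(X=1 | obs) = 1/3 / 1/2 = 2/3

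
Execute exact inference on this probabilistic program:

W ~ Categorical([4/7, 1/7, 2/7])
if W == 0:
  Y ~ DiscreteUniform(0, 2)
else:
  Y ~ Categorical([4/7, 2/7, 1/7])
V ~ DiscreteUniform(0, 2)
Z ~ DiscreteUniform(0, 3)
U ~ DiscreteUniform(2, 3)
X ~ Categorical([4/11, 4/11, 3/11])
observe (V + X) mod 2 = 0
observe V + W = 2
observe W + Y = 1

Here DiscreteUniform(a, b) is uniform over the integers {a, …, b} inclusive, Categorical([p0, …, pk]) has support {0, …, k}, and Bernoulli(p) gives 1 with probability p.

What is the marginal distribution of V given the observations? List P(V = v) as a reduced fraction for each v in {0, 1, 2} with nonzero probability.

Enumerate traces; 24 have nonzero weight after conditioning:
  (W=0, Y=1, V=2, Z=0, U=2, X=0) weight 2/693
  (W=0, Y=1, V=2, Z=0, U=2, X=2) weight 1/462
  (W=0, Y=1, V=2, Z=0, U=3, X=0) weight 2/693
  (W=0, Y=1, V=2, Z=0, U=3, X=2) weight 1/462
  (W=0, Y=1, V=2, Z=1, U=2, X=0) weight 2/693
  (W=0, Y=1, V=2, Z=1, U=2, X=2) weight 1/462
  (W=0, Y=1, V=2, Z=1, U=3, X=0) weight 2/693
  (W=0, Y=1, V=2, Z=1, U=3, X=2) weight 1/462
  (W=1, Y=0, V=1, Z=0, U=2, X=1) weight 2/1617
  … 15 more
Group by V:
  weight(V=1) = 16/1617
  weight(V=2) = 4/99
Total weight = 16/1617 + 4/99 = 244/4851
P(V=1 | obs) = 16/1617 / 244/4851 = 12/61
P(V=2 | obs) = 4/99 / 244/4851 = 49/61

P(V=1) = 12/61, P(V=2) = 49/61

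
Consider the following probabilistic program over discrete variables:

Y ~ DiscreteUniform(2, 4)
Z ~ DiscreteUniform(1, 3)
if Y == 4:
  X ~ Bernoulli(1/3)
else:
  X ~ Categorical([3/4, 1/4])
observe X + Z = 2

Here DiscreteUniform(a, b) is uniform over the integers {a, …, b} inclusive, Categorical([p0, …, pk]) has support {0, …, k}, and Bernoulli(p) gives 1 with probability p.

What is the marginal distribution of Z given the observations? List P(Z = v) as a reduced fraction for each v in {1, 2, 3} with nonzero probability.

Enumerate traces; 6 have nonzero weight after conditioning:
  (Y=2, Z=1, X=1) weight 1/36
  (Y=2, Z=2, X=0) weight 1/12
  (Y=3, Z=1, X=1) weight 1/36
  (Y=3, Z=2, X=0) weight 1/12
  (Y=4, Z=1, X=1) weight 1/27
  (Y=4, Z=2, X=0) weight 2/27
Group by Z:
  weight(Z=1) = 5/54
  weight(Z=2) = 13/54
Total weight = 5/54 + 13/54 = 1/3
P(Z=1 | obs) = 5/54 / 1/3 = 5/18
P(Z=2 | obs) = 13/54 / 1/3 = 13/18

P(Z=1) = 5/18, P(Z=2) = 13/18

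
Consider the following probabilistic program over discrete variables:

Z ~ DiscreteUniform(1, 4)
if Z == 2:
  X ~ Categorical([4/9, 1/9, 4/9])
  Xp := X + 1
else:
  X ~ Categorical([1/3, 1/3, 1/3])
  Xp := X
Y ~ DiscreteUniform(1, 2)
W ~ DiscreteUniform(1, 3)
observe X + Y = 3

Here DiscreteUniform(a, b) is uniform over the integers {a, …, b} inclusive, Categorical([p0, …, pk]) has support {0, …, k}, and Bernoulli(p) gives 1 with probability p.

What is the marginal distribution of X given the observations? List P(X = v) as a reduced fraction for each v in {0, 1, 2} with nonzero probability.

P(X=1) = 10/23, P(X=2) = 13/23

Enumerate traces; 24 have nonzero weight after conditioning:
  (Z=1, X=1, Y=2, W=1) weight 1/72
  (Z=1, X=1, Y=2, W=2) weight 1/72
  (Z=1, X=1, Y=2, W=3) weight 1/72
  (Z=1, X=2, Y=1, W=1) weight 1/72
  (Z=1, X=2, Y=1, W=2) weight 1/72
  (Z=1, X=2, Y=1, W=3) weight 1/72
  (Z=2, X=1, Y=2, W=1) weight 1/216
  (Z=2, X=1, Y=2, W=2) weight 1/216
  … 16 more
Group by X:
  weight(X=1) = 5/36
  weight(X=2) = 13/72
Total weight = 5/36 + 13/72 = 23/72
P(X=1 | obs) = 5/36 / 23/72 = 10/23
P(X=2 | obs) = 13/72 / 23/72 = 13/23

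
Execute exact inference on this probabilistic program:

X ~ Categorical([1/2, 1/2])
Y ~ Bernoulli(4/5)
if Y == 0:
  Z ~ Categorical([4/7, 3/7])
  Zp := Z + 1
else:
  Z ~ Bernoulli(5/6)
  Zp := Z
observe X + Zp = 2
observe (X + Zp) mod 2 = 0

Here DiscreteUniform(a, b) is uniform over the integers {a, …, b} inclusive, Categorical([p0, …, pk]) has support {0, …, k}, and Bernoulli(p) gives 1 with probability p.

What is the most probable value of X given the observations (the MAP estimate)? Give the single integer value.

argmax_v P(X = v | obs) = 1

Enumerate traces; 3 have nonzero weight after conditioning:
  (X=0, Y=0, Z=1) weight 3/70
  (X=1, Y=0, Z=0) weight 2/35
  (X=1, Y=1, Z=1) weight 1/3
Group by X:
  weight(X=0) = 3/70
  weight(X=1) = 41/105
Total weight = 3/70 + 41/105 = 13/30
P(X=0 | obs) = 3/70 / 13/30 = 9/91
P(X=1 | obs) = 41/105 / 13/30 = 82/91
argmax = 1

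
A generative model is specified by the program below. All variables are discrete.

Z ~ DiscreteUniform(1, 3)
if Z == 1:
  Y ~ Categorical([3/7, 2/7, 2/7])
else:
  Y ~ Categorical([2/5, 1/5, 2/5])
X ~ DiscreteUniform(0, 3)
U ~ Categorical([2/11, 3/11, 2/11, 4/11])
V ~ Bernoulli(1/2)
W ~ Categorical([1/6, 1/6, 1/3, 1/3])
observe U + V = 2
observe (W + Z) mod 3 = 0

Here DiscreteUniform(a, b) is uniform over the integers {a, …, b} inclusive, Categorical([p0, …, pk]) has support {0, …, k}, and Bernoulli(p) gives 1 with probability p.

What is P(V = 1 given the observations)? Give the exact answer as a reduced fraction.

P(V = 1 | obs) = 3/5

Enumerate traces; 96 have nonzero weight after conditioning:
  (Z=1, Y=0, X=0, U=1, V=1, W=2) weight 1/616
  (Z=1, Y=0, X=0, U=2, V=0, W=2) weight 1/924
  (Z=1, Y=0, X=1, U=1, V=1, W=2) weight 1/616
  (Z=1, Y=0, X=1, U=2, V=0, W=2) weight 1/924
  (Z=1, Y=0, X=2, U=1, V=1, W=2) weight 1/616
  (Z=1, Y=0, X=2, U=2, V=0, W=2) weight 1/924
  (Z=1, Y=0, X=3, U=1, V=1, W=2) weight 1/616
  (Z=1, Y=0, X=3, U=2, V=0, W=2) weight 1/924
  … 88 more
Group by V:
  weight(V=0) = 1/33
  weight(V=1) = 1/22
Total weight = 1/33 + 1/22 = 5/66
P(V=0 | obs) = 1/33 / 5/66 = 2/5
P(V=1 | obs) = 1/22 / 5/66 = 3/5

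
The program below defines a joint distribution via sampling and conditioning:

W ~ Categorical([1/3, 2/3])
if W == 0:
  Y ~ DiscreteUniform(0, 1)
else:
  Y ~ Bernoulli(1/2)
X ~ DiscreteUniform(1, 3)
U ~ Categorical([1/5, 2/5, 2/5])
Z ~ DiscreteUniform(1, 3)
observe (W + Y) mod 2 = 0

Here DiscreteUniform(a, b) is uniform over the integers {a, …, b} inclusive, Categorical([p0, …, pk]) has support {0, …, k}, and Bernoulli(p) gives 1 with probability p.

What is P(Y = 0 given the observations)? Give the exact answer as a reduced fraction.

P(Y = 0 | obs) = 1/3

Enumerate traces; 54 have nonzero weight after conditioning:
  (W=0, Y=0, X=1, U=0, Z=1) weight 1/270
  (W=0, Y=0, X=1, U=0, Z=2) weight 1/270
  (W=0, Y=0, X=1, U=0, Z=3) weight 1/270
  (W=0, Y=0, X=1, U=1, Z=1) weight 1/135
  (W=0, Y=0, X=1, U=1, Z=2) weight 1/135
  (W=0, Y=0, X=1, U=1, Z=3) weight 1/135
  (W=0, Y=0, X=1, U=2, Z=1) weight 1/135
  (W=0, Y=0, X=1, U=2, Z=2) weight 1/135
  (W=1, Y=1, X=1, U=0, Z=1) weight 1/135
  … 45 more
Group by Y:
  weight(Y=0) = 1/6
  weight(Y=1) = 1/3
Total weight = 1/6 + 1/3 = 1/2
P(Y=0 | obs) = 1/6 / 1/2 = 1/3
P(Y=1 | obs) = 1/3 / 1/2 = 2/3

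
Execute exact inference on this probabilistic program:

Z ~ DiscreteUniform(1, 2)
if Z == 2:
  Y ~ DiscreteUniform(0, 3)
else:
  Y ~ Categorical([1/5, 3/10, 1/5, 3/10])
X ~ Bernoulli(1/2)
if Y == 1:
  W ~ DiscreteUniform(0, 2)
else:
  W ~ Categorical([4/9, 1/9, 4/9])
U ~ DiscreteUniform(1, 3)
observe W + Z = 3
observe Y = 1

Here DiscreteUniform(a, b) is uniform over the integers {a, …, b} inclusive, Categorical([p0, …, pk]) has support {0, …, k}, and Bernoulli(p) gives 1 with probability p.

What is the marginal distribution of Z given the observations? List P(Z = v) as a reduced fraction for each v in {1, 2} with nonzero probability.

P(Z=1) = 6/11, P(Z=2) = 5/11

Enumerate traces; 12 have nonzero weight after conditioning:
  (Z=1, Y=1, X=0, W=2, U=1) weight 1/120
  (Z=1, Y=1, X=0, W=2, U=2) weight 1/120
  (Z=1, Y=1, X=0, W=2, U=3) weight 1/120
  (Z=1, Y=1, X=1, W=2, U=1) weight 1/120
  (Z=1, Y=1, X=1, W=2, U=2) weight 1/120
  (Z=1, Y=1, X=1, W=2, U=3) weight 1/120
  (Z=2, Y=1, X=0, W=1, U=1) weight 1/144
  (Z=2, Y=1, X=0, W=1, U=2) weight 1/144
  … 4 more
Group by Z:
  weight(Z=1) = 1/20
  weight(Z=2) = 1/24
Total weight = 1/20 + 1/24 = 11/120
P(Z=1 | obs) = 1/20 / 11/120 = 6/11
P(Z=2 | obs) = 1/24 / 11/120 = 5/11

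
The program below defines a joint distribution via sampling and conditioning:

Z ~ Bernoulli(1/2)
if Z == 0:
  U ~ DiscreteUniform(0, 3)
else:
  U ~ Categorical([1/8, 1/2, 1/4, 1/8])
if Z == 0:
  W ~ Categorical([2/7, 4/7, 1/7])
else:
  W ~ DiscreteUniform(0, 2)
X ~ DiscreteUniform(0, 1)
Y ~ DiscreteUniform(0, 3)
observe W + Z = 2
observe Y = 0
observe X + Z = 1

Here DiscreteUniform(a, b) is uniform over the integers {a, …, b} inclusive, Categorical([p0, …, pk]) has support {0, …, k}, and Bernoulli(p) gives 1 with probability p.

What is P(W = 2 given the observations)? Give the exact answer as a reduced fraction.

Enumerate traces; 8 have nonzero weight after conditioning:
  (Z=0, U=0, W=2, X=1, Y=0) weight 1/448
  (Z=0, U=1, W=2, X=1, Y=0) weight 1/448
  (Z=0, U=2, W=2, X=1, Y=0) weight 1/448
  (Z=0, U=3, W=2, X=1, Y=0) weight 1/448
  (Z=1, U=0, W=1, X=0, Y=0) weight 1/384
  (Z=1, U=1, W=1, X=0, Y=0) weight 1/96
  (Z=1, U=2, W=1, X=0, Y=0) weight 1/192
  (Z=1, U=3, W=1, X=0, Y=0) weight 1/384
Group by W:
  weight(W=1) = 1/48
  weight(W=2) = 1/112
Total weight = 1/48 + 1/112 = 5/168
P(W=1 | obs) = 1/48 / 5/168 = 7/10
P(W=2 | obs) = 1/112 / 5/168 = 3/10

P(W = 2 | obs) = 3/10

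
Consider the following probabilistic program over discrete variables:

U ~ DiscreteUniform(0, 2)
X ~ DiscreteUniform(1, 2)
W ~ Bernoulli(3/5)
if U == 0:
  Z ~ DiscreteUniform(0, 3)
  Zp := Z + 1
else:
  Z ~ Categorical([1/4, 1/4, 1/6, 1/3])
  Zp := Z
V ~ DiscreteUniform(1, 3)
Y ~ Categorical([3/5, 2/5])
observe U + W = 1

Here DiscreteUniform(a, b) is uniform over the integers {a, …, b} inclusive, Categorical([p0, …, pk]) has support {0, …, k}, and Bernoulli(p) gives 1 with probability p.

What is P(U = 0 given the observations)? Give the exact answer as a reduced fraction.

P(U = 0 | obs) = 3/5

Enumerate traces; 96 have nonzero weight after conditioning:
  (U=0, X=1, W=1, Z=0, V=1, Y=0) weight 1/200
  (U=0, X=1, W=1, Z=0, V=1, Y=1) weight 1/300
  (U=0, X=1, W=1, Z=0, V=2, Y=0) weight 1/200
  (U=0, X=1, W=1, Z=0, V=2, Y=1) weight 1/300
  (U=0, X=1, W=1, Z=0, V=3, Y=0) weight 1/200
  (U=0, X=1, W=1, Z=0, V=3, Y=1) weight 1/300
  (U=0, X=1, W=1, Z=1, V=1, Y=0) weight 1/200
  (U=0, X=1, W=1, Z=1, V=1, Y=1) weight 1/300
  (U=1, X=1, W=0, Z=0, V=1, Y=0) weight 1/300
  … 87 more
Group by U:
  weight(U=0) = 1/5
  weight(U=1) = 2/15
Total weight = 1/5 + 2/15 = 1/3
P(U=0 | obs) = 1/5 / 1/3 = 3/5
P(U=1 | obs) = 2/15 / 1/3 = 2/5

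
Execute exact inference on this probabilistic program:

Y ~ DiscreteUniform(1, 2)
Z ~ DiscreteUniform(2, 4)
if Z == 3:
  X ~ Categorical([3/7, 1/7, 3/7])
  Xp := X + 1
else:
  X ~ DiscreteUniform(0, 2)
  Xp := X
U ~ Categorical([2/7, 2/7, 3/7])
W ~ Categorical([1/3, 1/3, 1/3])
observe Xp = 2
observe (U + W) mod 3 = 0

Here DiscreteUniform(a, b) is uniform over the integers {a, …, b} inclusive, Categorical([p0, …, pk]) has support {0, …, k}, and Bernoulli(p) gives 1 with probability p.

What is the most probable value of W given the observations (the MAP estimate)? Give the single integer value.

argmax_v P(W = v | obs) = 1

Enumerate traces; 18 have nonzero weight after conditioning:
  (Y=1, Z=2, X=2, U=0, W=0) weight 1/189
  (Y=1, Z=2, X=2, U=1, W=2) weight 1/189
  (Y=1, Z=2, X=2, U=2, W=1) weight 1/126
  (Y=1, Z=3, X=1, U=0, W=0) weight 1/441
  (Y=1, Z=3, X=1, U=1, W=2) weight 1/441
  (Y=1, Z=3, X=1, U=2, W=1) weight 1/294
  (Y=1, Z=4, X=2, U=0, W=0) weight 1/189
  (Y=1, Z=4, X=2, U=1, W=2) weight 1/189
  … 10 more
Group by W:
  weight(W=0) = 34/1323
  weight(W=1) = 17/441
  weight(W=2) = 34/1323
Total weight = 34/1323 + 17/441 + 34/1323 = 17/189
P(W=0 | obs) = 34/1323 / 17/189 = 2/7
P(W=1 | obs) = 17/441 / 17/189 = 3/7
P(W=2 | obs) = 34/1323 / 17/189 = 2/7
argmax = 1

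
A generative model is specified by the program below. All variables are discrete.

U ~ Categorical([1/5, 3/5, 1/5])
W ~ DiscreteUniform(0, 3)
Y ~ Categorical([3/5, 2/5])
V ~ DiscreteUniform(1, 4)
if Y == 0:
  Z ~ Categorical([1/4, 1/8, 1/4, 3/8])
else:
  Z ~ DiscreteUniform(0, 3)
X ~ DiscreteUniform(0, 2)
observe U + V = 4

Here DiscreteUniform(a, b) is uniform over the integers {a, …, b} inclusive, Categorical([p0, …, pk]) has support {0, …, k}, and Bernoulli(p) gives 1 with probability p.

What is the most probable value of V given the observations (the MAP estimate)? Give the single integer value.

Enumerate traces; 288 have nonzero weight after conditioning:
  (U=0, W=0, Y=0, V=4, Z=0, X=0) weight 1/1600
  (U=0, W=0, Y=0, V=4, Z=0, X=1) weight 1/1600
  (U=0, W=0, Y=0, V=4, Z=0, X=2) weight 1/1600
  (U=0, W=0, Y=0, V=4, Z=1, X=0) weight 1/3200
  (U=0, W=0, Y=0, V=4, Z=1, X=1) weight 1/3200
  (U=0, W=0, Y=0, V=4, Z=1, X=2) weight 1/3200
  (U=0, W=0, Y=0, V=4, Z=2, X=0) weight 1/1600
  (U=0, W=0, Y=0, V=4, Z=2, X=1) weight 1/1600
  (U=1, W=0, Y=0, V=3, Z=0, X=0) weight 3/1600
  (U=2, W=0, Y=0, V=2, Z=0, X=0) weight 1/1600
  … 278 more
Group by V:
  weight(V=2) = 1/20
  weight(V=3) = 3/20
  weight(V=4) = 1/20
Total weight = 1/20 + 3/20 + 1/20 = 1/4
P(V=2 | obs) = 1/20 / 1/4 = 1/5
P(V=3 | obs) = 3/20 / 1/4 = 3/5
P(V=4 | obs) = 1/20 / 1/4 = 1/5
argmax = 3

argmax_v P(V = v | obs) = 3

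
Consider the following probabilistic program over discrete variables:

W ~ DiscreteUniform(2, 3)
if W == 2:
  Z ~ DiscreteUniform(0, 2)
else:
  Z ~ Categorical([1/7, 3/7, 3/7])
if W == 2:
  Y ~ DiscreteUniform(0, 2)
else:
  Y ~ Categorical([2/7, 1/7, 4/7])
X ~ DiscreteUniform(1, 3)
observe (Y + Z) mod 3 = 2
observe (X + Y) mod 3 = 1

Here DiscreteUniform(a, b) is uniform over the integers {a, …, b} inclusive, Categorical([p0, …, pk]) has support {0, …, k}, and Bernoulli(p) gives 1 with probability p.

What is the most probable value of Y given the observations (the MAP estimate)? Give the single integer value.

argmax_v P(Y = v | obs) = 0

Enumerate traces; 6 have nonzero weight after conditioning:
  (W=2, Z=0, Y=2, X=2) weight 1/54
  (W=2, Z=1, Y=1, X=3) weight 1/54
  (W=2, Z=2, Y=0, X=1) weight 1/54
  (W=3, Z=0, Y=2, X=2) weight 2/147
  (W=3, Z=1, Y=1, X=3) weight 1/98
  (W=3, Z=2, Y=0, X=1) weight 1/49
Group by Y:
  weight(Y=0) = 103/2646
  weight(Y=1) = 38/1323
  weight(Y=2) = 85/2646
Total weight = 103/2646 + 38/1323 + 85/2646 = 44/441
P(Y=0 | obs) = 103/2646 / 44/441 = 103/264
P(Y=1 | obs) = 38/1323 / 44/441 = 19/66
P(Y=2 | obs) = 85/2646 / 44/441 = 85/264
argmax = 0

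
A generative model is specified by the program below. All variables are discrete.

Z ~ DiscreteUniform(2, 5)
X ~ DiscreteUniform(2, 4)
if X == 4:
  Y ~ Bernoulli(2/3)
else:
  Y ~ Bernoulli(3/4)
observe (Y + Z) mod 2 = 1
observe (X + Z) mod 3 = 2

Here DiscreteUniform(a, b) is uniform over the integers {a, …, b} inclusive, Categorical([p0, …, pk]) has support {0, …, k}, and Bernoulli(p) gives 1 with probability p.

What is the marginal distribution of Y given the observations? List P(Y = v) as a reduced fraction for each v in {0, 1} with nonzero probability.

Enumerate traces; 4 have nonzero weight after conditioning:
  (Z=2, X=3, Y=1) weight 1/16
  (Z=3, X=2, Y=0) weight 1/48
  (Z=4, X=4, Y=1) weight 1/18
  (Z=5, X=3, Y=0) weight 1/48
Group by Y:
  weight(Y=0) = 1/24
  weight(Y=1) = 17/144
Total weight = 1/24 + 17/144 = 23/144
P(Y=0 | obs) = 1/24 / 23/144 = 6/23
P(Y=1 | obs) = 17/144 / 23/144 = 17/23

P(Y=0) = 6/23, P(Y=1) = 17/23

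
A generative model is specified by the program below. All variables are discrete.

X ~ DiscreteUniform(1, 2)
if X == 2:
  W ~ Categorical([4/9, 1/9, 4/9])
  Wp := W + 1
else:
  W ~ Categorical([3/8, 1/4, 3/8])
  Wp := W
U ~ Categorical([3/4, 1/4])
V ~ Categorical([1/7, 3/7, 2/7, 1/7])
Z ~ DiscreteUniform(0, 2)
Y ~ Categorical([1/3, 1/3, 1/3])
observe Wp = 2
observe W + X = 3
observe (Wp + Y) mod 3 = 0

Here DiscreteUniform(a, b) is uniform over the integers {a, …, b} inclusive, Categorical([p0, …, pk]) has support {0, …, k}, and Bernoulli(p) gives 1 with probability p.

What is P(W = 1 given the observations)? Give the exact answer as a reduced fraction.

Enumerate traces; 48 have nonzero weight after conditioning:
  (X=1, W=2, U=0, V=0, Z=0, Y=1) weight 1/448
  (X=1, W=2, U=0, V=0, Z=1, Y=1) weight 1/448
  (X=1, W=2, U=0, V=0, Z=2, Y=1) weight 1/448
  (X=1, W=2, U=0, V=1, Z=0, Y=1) weight 3/448
  (X=1, W=2, U=0, V=1, Z=1, Y=1) weight 3/448
  (X=1, W=2, U=0, V=1, Z=2, Y=1) weight 3/448
  (X=1, W=2, U=0, V=2, Z=0, Y=1) weight 1/224
  (X=1, W=2, U=0, V=2, Z=1, Y=1) weight 1/224
  (X=2, W=1, U=0, V=0, Z=0, Y=1) weight 1/1512
  … 39 more
Group by W:
  weight(W=1) = 1/54
  weight(W=2) = 1/16
Total weight = 1/54 + 1/16 = 35/432
P(W=1 | obs) = 1/54 / 35/432 = 8/35
P(W=2 | obs) = 1/16 / 35/432 = 27/35

P(W = 1 | obs) = 8/35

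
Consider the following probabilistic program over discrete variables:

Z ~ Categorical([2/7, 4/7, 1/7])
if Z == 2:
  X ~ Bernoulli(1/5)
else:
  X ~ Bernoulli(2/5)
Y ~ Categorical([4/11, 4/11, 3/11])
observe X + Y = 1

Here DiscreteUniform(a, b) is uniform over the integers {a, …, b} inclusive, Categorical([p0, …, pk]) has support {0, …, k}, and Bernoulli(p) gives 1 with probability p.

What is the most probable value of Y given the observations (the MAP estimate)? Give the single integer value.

argmax_v P(Y = v | obs) = 1

Enumerate traces; 6 have nonzero weight after conditioning:
  (Z=0, X=0, Y=1) weight 24/385
  (Z=0, X=1, Y=0) weight 16/385
  (Z=1, X=0, Y=1) weight 48/385
  (Z=1, X=1, Y=0) weight 32/385
  (Z=2, X=0, Y=1) weight 16/385
  (Z=2, X=1, Y=0) weight 4/385
Group by Y:
  weight(Y=0) = 52/385
  weight(Y=1) = 8/35
Total weight = 52/385 + 8/35 = 4/11
P(Y=0 | obs) = 52/385 / 4/11 = 13/35
P(Y=1 | obs) = 8/35 / 4/11 = 22/35
argmax = 1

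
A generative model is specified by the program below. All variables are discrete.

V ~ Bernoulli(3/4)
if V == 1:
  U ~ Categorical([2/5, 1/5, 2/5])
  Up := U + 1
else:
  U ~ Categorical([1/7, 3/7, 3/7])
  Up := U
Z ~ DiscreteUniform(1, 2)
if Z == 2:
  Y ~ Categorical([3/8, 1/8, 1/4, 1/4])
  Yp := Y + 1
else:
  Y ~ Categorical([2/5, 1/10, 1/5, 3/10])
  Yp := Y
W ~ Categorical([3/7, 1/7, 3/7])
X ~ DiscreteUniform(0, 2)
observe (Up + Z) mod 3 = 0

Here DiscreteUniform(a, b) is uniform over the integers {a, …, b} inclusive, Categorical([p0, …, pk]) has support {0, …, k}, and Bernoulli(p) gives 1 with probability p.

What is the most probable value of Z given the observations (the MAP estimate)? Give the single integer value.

argmax_v P(Z = v | obs) = 2

Enumerate traces; 144 have nonzero weight after conditioning:
  (V=0, U=1, Z=2, Y=0, W=0, X=0) weight 9/3136
  (V=0, U=1, Z=2, Y=0, W=0, X=1) weight 9/3136
  (V=0, U=1, Z=2, Y=0, W=0, X=2) weight 9/3136
  (V=0, U=1, Z=2, Y=0, W=1, X=0) weight 3/3136
  (V=0, U=1, Z=2, Y=0, W=1, X=1) weight 3/3136
  (V=0, U=1, Z=2, Y=0, W=1, X=2) weight 3/3136
  (V=0, U=1, Z=2, Y=0, W=2, X=0) weight 9/3136
  (V=0, U=1, Z=2, Y=0, W=2, X=1) weight 9/3136
  (V=0, U=2, Z=1, Y=0, W=0, X=0) weight 3/980
  … 135 more
Group by Z:
  weight(Z=1) = 9/70
  weight(Z=2) = 57/280
Total weight = 9/70 + 57/280 = 93/280
P(Z=1 | obs) = 9/70 / 93/280 = 12/31
P(Z=2 | obs) = 57/280 / 93/280 = 19/31
argmax = 2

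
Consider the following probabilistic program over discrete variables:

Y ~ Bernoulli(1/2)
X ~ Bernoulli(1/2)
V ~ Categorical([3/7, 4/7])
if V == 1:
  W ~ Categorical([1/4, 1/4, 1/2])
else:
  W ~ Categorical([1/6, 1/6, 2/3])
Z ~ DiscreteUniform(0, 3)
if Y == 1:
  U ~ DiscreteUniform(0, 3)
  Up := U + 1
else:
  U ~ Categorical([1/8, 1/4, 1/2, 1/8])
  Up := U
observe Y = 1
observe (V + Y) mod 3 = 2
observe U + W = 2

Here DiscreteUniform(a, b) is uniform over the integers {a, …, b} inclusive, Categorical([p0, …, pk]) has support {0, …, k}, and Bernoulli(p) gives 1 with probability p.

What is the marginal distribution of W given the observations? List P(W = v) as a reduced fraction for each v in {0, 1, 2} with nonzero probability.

Enumerate traces; 24 have nonzero weight after conditioning:
  (Y=1, X=0, V=1, W=0, Z=0, U=2) weight 1/448
  (Y=1, X=0, V=1, W=0, Z=1, U=2) weight 1/448
  (Y=1, X=0, V=1, W=0, Z=2, U=2) weight 1/448
  (Y=1, X=0, V=1, W=0, Z=3, U=2) weight 1/448
  (Y=1, X=0, V=1, W=1, Z=0, U=1) weight 1/448
  (Y=1, X=0, V=1, W=1, Z=1, U=1) weight 1/448
  (Y=1, X=0, V=1, W=1, Z=2, U=1) weight 1/448
  (Y=1, X=0, V=1, W=1, Z=3, U=1) weight 1/448
  (Y=1, X=0, V=1, W=2, Z=0, U=0) weight 1/224
  … 15 more
Group by W:
  weight(W=0) = 1/56
  weight(W=1) = 1/56
  weight(W=2) = 1/28
Total weight = 1/56 + 1/56 + 1/28 = 1/14
P(W=0 | obs) = 1/56 / 1/14 = 1/4
P(W=1 | obs) = 1/56 / 1/14 = 1/4
P(W=2 | obs) = 1/28 / 1/14 = 1/2

P(W=0) = 1/4, P(W=1) = 1/4, P(W=2) = 1/2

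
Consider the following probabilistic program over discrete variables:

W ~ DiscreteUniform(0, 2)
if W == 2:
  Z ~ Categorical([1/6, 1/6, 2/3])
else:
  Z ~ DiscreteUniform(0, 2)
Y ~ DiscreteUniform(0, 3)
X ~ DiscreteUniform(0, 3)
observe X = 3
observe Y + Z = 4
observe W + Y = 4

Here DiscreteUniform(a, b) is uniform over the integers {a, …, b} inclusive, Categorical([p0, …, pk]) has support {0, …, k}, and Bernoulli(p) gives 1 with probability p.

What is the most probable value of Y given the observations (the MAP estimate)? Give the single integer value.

argmax_v P(Y = v | obs) = 2

Enumerate traces; 2 have nonzero weight after conditioning:
  (W=1, Z=1, Y=3, X=3) weight 1/144
  (W=2, Z=2, Y=2, X=3) weight 1/72
Group by Y:
  weight(Y=2) = 1/72
  weight(Y=3) = 1/144
Total weight = 1/72 + 1/144 = 1/48
P(Y=2 | obs) = 1/72 / 1/48 = 2/3
P(Y=3 | obs) = 1/144 / 1/48 = 1/3
argmax = 2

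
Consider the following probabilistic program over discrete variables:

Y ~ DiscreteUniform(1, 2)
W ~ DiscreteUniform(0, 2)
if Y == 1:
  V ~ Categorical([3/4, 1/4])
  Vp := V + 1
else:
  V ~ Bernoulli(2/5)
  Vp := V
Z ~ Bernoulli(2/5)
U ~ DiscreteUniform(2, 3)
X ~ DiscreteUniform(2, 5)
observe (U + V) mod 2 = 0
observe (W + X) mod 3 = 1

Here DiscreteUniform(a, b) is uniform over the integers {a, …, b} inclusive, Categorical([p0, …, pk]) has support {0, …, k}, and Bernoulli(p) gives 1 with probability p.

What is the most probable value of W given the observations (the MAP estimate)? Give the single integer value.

argmax_v P(W = v | obs) = 2

Enumerate traces; 32 have nonzero weight after conditioning:
  (Y=1, W=0, V=0, Z=0, U=2, X=4) weight 3/320
  (Y=1, W=0, V=0, Z=1, U=2, X=4) weight 1/160
  (Y=1, W=0, V=1, Z=0, U=3, X=4) weight 1/320
  (Y=1, W=0, V=1, Z=1, U=3, X=4) weight 1/480
  (Y=1, W=1, V=0, Z=0, U=2, X=3) weight 3/320
  (Y=1, W=1, V=0, Z=1, U=2, X=3) weight 1/160
  (Y=1, W=1, V=1, Z=0, U=3, X=3) weight 1/320
  (Y=1, W=1, V=1, Z=1, U=3, X=3) weight 1/480
  (Y=1, W=2, V=0, Z=0, U=2, X=2) weight 3/320
  … 23 more
Group by W:
  weight(W=0) = 1/24
  weight(W=1) = 1/24
  weight(W=2) = 1/12
Total weight = 1/24 + 1/24 + 1/12 = 1/6
P(W=0 | obs) = 1/24 / 1/6 = 1/4
P(W=1 | obs) = 1/24 / 1/6 = 1/4
P(W=2 | obs) = 1/12 / 1/6 = 1/2
argmax = 2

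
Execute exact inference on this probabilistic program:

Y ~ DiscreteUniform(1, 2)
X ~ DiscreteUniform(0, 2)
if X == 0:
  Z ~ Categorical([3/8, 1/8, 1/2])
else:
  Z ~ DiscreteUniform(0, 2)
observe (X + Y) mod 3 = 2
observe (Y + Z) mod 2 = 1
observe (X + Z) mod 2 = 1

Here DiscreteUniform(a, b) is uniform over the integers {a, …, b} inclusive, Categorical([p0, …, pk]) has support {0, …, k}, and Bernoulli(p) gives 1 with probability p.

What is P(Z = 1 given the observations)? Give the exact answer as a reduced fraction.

P(Z = 1 | obs) = 3/19

Enumerate traces; 3 have nonzero weight after conditioning:
  (Y=1, X=1, Z=0) weight 1/18
  (Y=1, X=1, Z=2) weight 1/18
  (Y=2, X=0, Z=1) weight 1/48
Group by Z:
  weight(Z=0) = 1/18
  weight(Z=1) = 1/48
  weight(Z=2) = 1/18
Total weight = 1/18 + 1/48 + 1/18 = 19/144
P(Z=0 | obs) = 1/18 / 19/144 = 8/19
P(Z=1 | obs) = 1/48 / 19/144 = 3/19
P(Z=2 | obs) = 1/18 / 19/144 = 8/19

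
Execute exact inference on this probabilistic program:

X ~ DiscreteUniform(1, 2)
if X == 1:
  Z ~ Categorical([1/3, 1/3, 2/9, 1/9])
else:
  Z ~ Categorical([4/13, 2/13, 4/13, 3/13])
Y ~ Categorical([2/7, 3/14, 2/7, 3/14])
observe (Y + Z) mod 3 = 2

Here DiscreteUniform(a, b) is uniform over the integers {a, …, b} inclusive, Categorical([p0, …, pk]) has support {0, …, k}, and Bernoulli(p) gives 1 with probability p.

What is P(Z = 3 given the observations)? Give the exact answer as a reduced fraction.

Enumerate traces; 10 have nonzero weight after conditioning:
  (X=1, Z=0, Y=2) weight 1/21
  (X=1, Z=1, Y=1) weight 1/28
  (X=1, Z=2, Y=0) weight 2/63
  (X=1, Z=2, Y=3) weight 1/42
  (X=1, Z=3, Y=2) weight 1/63
  (X=2, Z=0, Y=2) weight 4/91
  (X=2, Z=1, Y=1) weight 3/182
  (X=2, Z=2, Y=0) weight 4/91
  … 2 more
Group by Z:
  weight(Z=0) = 25/273
  weight(Z=1) = 19/364
  weight(Z=2) = 31/234
  weight(Z=3) = 40/819
Total weight = 25/273 + 19/364 + 31/234 + 40/819 = 355/1092
P(Z=0 | obs) = 25/273 / 355/1092 = 20/71
P(Z=1 | obs) = 19/364 / 355/1092 = 57/355
P(Z=2 | obs) = 31/234 / 355/1092 = 434/1065
P(Z=3 | obs) = 40/819 / 355/1092 = 32/213

P(Z = 3 | obs) = 32/213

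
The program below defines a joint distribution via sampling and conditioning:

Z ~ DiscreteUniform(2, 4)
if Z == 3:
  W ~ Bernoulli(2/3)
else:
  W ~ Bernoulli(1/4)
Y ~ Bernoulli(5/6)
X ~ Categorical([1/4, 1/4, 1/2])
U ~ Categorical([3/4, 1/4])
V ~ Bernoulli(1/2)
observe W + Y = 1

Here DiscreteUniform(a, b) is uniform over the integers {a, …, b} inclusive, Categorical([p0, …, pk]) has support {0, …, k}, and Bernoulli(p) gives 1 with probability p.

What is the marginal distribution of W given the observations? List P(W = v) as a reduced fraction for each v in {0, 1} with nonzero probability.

Enumerate traces; 72 have nonzero weight after conditioning:
  (Z=2, W=0, Y=1, X=0, U=0, V=0) weight 5/256
  (Z=2, W=0, Y=1, X=0, U=0, V=1) weight 5/256
  (Z=2, W=0, Y=1, X=0, U=1, V=0) weight 5/768
  (Z=2, W=0, Y=1, X=0, U=1, V=1) weight 5/768
  (Z=2, W=0, Y=1, X=1, U=0, V=0) weight 5/256
  (Z=2, W=0, Y=1, X=1, U=0, V=1) weight 5/256
  (Z=2, W=0, Y=1, X=1, U=1, V=0) weight 5/768
  (Z=2, W=0, Y=1, X=1, U=1, V=1) weight 5/768
  (Z=2, W=1, Y=0, X=0, U=0, V=0) weight 1/768
  … 63 more
Group by W:
  weight(W=0) = 55/108
  weight(W=1) = 7/108
Total weight = 55/108 + 7/108 = 31/54
P(W=0 | obs) = 55/108 / 31/54 = 55/62
P(W=1 | obs) = 7/108 / 31/54 = 7/62

P(W=0) = 55/62, P(W=1) = 7/62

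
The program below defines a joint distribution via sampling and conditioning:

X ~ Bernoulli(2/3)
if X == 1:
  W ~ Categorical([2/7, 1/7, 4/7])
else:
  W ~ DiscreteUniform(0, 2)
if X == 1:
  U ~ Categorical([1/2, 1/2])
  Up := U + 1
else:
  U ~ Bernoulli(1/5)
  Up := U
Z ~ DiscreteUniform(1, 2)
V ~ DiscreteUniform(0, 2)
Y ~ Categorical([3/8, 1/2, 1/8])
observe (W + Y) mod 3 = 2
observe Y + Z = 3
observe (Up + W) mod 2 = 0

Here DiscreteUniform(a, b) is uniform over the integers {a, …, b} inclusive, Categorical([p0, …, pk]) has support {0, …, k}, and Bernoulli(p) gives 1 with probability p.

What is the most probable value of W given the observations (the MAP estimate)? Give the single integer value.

argmax_v P(W = v | obs) = 1

Enumerate traces; 12 have nonzero weight after conditioning:
  (X=0, W=0, U=0, Z=1, V=0, Y=2) weight 1/540
  (X=0, W=0, U=0, Z=1, V=1, Y=2) weight 1/540
  (X=0, W=0, U=0, Z=1, V=2, Y=2) weight 1/540
  (X=0, W=1, U=1, Z=2, V=0, Y=1) weight 1/540
  (X=0, W=1, U=1, Z=2, V=1, Y=1) weight 1/540
  (X=0, W=1, U=1, Z=2, V=2, Y=1) weight 1/540
  (X=1, W=0, U=1, Z=1, V=0, Y=2) weight 1/504
  (X=1, W=0, U=1, Z=1, V=1, Y=2) weight 1/504
  … 4 more
Group by W:
  weight(W=0) = 29/2520
  weight(W=1) = 11/630
Total weight = 29/2520 + 11/630 = 73/2520
P(W=0 | obs) = 29/2520 / 73/2520 = 29/73
P(W=1 | obs) = 11/630 / 73/2520 = 44/73
argmax = 1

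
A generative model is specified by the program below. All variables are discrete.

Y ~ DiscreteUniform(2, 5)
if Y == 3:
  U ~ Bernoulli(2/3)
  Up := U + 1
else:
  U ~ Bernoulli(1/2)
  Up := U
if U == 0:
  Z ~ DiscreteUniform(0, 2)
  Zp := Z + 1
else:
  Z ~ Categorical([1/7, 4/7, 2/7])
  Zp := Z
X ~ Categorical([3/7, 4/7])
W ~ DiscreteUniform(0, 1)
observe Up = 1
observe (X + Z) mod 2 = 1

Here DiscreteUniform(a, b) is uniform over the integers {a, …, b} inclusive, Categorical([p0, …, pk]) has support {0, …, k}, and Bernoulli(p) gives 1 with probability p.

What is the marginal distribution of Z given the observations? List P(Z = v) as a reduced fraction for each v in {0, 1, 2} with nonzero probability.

P(Z=0) = 82/401, P(Z=1) = 183/401, P(Z=2) = 136/401

Enumerate traces; 24 have nonzero weight after conditioning:
  (Y=2, U=1, Z=0, X=1, W=0) weight 1/196
  (Y=2, U=1, Z=0, X=1, W=1) weight 1/196
  (Y=2, U=1, Z=1, X=0, W=0) weight 3/196
  (Y=2, U=1, Z=1, X=0, W=1) weight 3/196
  (Y=2, U=1, Z=2, X=1, W=0) weight 1/98
  (Y=2, U=1, Z=2, X=1, W=1) weight 1/98
  (Y=3, U=0, Z=0, X=1, W=0) weight 1/126
  (Y=3, U=0, Z=0, X=1, W=1) weight 1/126
  … 16 more
Group by Z:
  weight(Z=0) = 41/882
  weight(Z=1) = 61/588
  weight(Z=2) = 34/441
Total weight = 41/882 + 61/588 + 34/441 = 401/1764
P(Z=0 | obs) = 41/882 / 401/1764 = 82/401
P(Z=1 | obs) = 61/588 / 401/1764 = 183/401
P(Z=2 | obs) = 34/441 / 401/1764 = 136/401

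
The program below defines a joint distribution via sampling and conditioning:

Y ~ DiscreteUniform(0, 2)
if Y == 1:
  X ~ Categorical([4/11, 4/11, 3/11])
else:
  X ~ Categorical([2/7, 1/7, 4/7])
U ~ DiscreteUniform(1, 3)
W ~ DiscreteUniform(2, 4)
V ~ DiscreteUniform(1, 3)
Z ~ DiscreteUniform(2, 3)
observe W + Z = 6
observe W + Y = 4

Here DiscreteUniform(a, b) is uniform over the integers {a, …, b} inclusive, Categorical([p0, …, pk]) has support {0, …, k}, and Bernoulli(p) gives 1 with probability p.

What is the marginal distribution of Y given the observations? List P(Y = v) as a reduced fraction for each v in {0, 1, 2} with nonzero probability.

P(Y=0) = 1/2, P(Y=1) = 1/2

Enumerate traces; 54 have nonzero weight after conditioning:
  (Y=0, X=0, U=1, W=4, V=1, Z=2) weight 1/567
  (Y=0, X=0, U=1, W=4, V=2, Z=2) weight 1/567
  (Y=0, X=0, U=1, W=4, V=3, Z=2) weight 1/567
  (Y=0, X=0, U=2, W=4, V=1, Z=2) weight 1/567
  (Y=0, X=0, U=2, W=4, V=2, Z=2) weight 1/567
  (Y=0, X=0, U=2, W=4, V=3, Z=2) weight 1/567
  (Y=0, X=0, U=3, W=4, V=1, Z=2) weight 1/567
  (Y=0, X=0, U=3, W=4, V=2, Z=2) weight 1/567
  (Y=1, X=0, U=1, W=3, V=1, Z=3) weight 2/891
  … 45 more
Group by Y:
  weight(Y=0) = 1/18
  weight(Y=1) = 1/18
Total weight = 1/18 + 1/18 = 1/9
P(Y=0 | obs) = 1/18 / 1/9 = 1/2
P(Y=1 | obs) = 1/18 / 1/9 = 1/2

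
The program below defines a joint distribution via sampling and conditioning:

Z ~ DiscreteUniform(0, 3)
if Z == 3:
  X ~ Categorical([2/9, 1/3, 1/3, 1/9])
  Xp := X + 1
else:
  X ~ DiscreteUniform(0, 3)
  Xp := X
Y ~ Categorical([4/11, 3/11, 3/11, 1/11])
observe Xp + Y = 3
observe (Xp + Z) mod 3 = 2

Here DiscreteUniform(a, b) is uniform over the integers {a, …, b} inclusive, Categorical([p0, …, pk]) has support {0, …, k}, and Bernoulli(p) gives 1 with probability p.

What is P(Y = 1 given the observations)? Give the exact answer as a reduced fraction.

P(Y = 1 | obs) = 7/15

Enumerate traces; 5 have nonzero weight after conditioning:
  (Z=0, X=2, Y=1) weight 3/176
  (Z=1, X=1, Y=2) weight 3/176
  (Z=2, X=0, Y=3) weight 1/176
  (Z=2, X=3, Y=0) weight 1/44
  (Z=3, X=1, Y=1) weight 1/44
Group by Y:
  weight(Y=0) = 1/44
  weight(Y=1) = 7/176
  weight(Y=2) = 3/176
  weight(Y=3) = 1/176
Total weight = 1/44 + 7/176 + 3/176 + 1/176 = 15/176
P(Y=0 | obs) = 1/44 / 15/176 = 4/15
P(Y=1 | obs) = 7/176 / 15/176 = 7/15
P(Y=2 | obs) = 3/176 / 15/176 = 1/5
P(Y=3 | obs) = 1/176 / 15/176 = 1/15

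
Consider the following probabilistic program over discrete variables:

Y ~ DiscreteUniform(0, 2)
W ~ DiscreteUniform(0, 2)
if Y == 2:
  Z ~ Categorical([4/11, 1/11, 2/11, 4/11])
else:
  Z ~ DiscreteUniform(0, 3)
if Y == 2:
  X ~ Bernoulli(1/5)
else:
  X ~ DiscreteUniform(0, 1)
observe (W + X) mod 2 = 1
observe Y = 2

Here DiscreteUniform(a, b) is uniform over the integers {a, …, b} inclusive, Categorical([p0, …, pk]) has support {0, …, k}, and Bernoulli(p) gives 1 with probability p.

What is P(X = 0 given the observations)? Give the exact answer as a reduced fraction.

P(X = 0 | obs) = 2/3

Enumerate traces; 12 have nonzero weight after conditioning:
  (Y=2, W=0, Z=0, X=1) weight 4/495
  (Y=2, W=0, Z=1, X=1) weight 1/495
  (Y=2, W=0, Z=2, X=1) weight 2/495
  (Y=2, W=0, Z=3, X=1) weight 4/495
  (Y=2, W=1, Z=0, X=0) weight 16/495
  (Y=2, W=1, Z=1, X=0) weight 4/495
  (Y=2, W=1, Z=2, X=0) weight 8/495
  (Y=2, W=1, Z=3, X=0) weight 16/495
  … 4 more
Group by X:
  weight(X=0) = 4/45
  weight(X=1) = 2/45
Total weight = 4/45 + 2/45 = 2/15
P(X=0 | obs) = 4/45 / 2/15 = 2/3
P(X=1 | obs) = 2/45 / 2/15 = 1/3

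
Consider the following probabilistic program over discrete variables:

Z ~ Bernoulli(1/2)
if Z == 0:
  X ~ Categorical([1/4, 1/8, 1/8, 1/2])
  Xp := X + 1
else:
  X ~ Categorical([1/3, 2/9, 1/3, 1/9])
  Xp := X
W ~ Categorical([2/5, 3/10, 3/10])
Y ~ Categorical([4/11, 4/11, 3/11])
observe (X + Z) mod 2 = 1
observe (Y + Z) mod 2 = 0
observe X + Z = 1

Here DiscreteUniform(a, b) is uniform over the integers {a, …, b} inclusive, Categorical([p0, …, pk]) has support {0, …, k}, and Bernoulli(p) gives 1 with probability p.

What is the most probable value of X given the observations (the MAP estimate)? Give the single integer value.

argmax_v P(X = v | obs) = 0

Enumerate traces; 9 have nonzero weight after conditioning:
  (Z=0, X=1, W=0, Y=0) weight 1/110
  (Z=0, X=1, W=0, Y=2) weight 3/440
  (Z=0, X=1, W=1, Y=0) weight 3/440
  (Z=0, X=1, W=1, Y=2) weight 9/1760
  (Z=0, X=1, W=2, Y=0) weight 3/440
  (Z=0, X=1, W=2, Y=2) weight 9/1760
  (Z=1, X=0, W=0, Y=1) weight 4/165
  (Z=1, X=0, W=1, Y=1) weight 1/55
  … 1 more
Group by X:
  weight(X=0) = 2/33
  weight(X=1) = 7/176
Total weight = 2/33 + 7/176 = 53/528
P(X=0 | obs) = 2/33 / 53/528 = 32/53
P(X=1 | obs) = 7/176 / 53/528 = 21/53
argmax = 0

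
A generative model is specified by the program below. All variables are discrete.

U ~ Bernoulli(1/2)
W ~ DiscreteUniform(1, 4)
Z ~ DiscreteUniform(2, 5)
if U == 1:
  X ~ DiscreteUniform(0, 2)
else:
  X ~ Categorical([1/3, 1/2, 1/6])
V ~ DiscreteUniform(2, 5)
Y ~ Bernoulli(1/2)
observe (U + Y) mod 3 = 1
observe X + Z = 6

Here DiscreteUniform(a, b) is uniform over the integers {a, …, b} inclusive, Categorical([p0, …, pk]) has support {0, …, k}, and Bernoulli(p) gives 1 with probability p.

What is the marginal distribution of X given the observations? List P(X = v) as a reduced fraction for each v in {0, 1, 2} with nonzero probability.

Enumerate traces; 64 have nonzero weight after conditioning:
  (U=0, W=1, Z=4, X=2, V=2, Y=1) weight 1/1536
  (U=0, W=1, Z=4, X=2, V=3, Y=1) weight 1/1536
  (U=0, W=1, Z=4, X=2, V=4, Y=1) weight 1/1536
  (U=0, W=1, Z=4, X=2, V=5, Y=1) weight 1/1536
  (U=0, W=1, Z=5, X=1, V=2, Y=1) weight 1/512
  (U=0, W=1, Z=5, X=1, V=3, Y=1) weight 1/512
  (U=0, W=1, Z=5, X=1, V=4, Y=1) weight 1/512
  (U=0, W=1, Z=5, X=1, V=5, Y=1) weight 1/512
  … 56 more
Group by X:
  weight(X=1) = 5/96
  weight(X=2) = 1/32
Total weight = 5/96 + 1/32 = 1/12
P(X=1 | obs) = 5/96 / 1/12 = 5/8
P(X=2 | obs) = 1/32 / 1/12 = 3/8

P(X=1) = 5/8, P(X=2) = 3/8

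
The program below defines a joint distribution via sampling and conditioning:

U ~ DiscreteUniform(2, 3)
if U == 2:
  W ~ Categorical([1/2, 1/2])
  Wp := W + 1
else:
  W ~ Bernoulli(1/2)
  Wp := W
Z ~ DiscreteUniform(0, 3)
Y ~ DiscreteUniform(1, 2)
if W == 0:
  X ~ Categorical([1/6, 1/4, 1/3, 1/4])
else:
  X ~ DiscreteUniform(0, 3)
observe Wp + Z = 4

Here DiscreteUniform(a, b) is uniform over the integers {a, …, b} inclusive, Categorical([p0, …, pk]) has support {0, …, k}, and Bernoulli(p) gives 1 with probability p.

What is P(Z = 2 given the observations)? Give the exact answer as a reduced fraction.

P(Z = 2 | obs) = 1/3

Enumerate traces; 24 have nonzero weight after conditioning:
  (U=2, W=0, Z=3, Y=1, X=0) weight 1/192
  (U=2, W=0, Z=3, Y=1, X=1) weight 1/128
  (U=2, W=0, Z=3, Y=1, X=2) weight 1/96
  (U=2, W=0, Z=3, Y=1, X=3) weight 1/128
  (U=2, W=0, Z=3, Y=2, X=0) weight 1/192
  (U=2, W=0, Z=3, Y=2, X=1) weight 1/128
  (U=2, W=0, Z=3, Y=2, X=2) weight 1/96
  (U=2, W=0, Z=3, Y=2, X=3) weight 1/128
  (U=2, W=1, Z=2, Y=1, X=0) weight 1/128
  … 15 more
Group by Z:
  weight(Z=2) = 1/16
  weight(Z=3) = 1/8
Total weight = 1/16 + 1/8 = 3/16
P(Z=2 | obs) = 1/16 / 3/16 = 1/3
P(Z=3 | obs) = 1/8 / 3/16 = 2/3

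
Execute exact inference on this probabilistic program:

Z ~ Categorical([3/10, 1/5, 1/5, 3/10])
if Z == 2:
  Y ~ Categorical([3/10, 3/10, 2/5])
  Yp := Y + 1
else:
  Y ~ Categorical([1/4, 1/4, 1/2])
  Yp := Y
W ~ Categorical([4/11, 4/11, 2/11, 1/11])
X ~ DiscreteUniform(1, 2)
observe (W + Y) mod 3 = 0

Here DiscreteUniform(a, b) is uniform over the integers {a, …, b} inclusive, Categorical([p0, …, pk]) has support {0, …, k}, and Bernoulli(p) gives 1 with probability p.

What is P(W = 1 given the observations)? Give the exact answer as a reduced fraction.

Enumerate traces; 32 have nonzero weight after conditioning:
  (Z=0, Y=0, W=0, X=1) weight 3/220
  (Z=0, Y=0, W=0, X=2) weight 3/220
  (Z=0, Y=0, W=3, X=1) weight 3/880
  (Z=0, Y=0, W=3, X=2) weight 3/880
  (Z=0, Y=1, W=2, X=1) weight 3/440
  (Z=0, Y=1, W=2, X=2) weight 3/440
  (Z=0, Y=2, W=1, X=1) weight 3/110
  (Z=0, Y=2, W=1, X=2) weight 3/110
  … 24 more
Group by W:
  weight(W=0) = 26/275
  weight(W=1) = 48/275
  weight(W=2) = 13/275
  weight(W=3) = 13/550
Total weight = 26/275 + 48/275 + 13/275 + 13/550 = 17/50
P(W=0 | obs) = 26/275 / 17/50 = 52/187
P(W=1 | obs) = 48/275 / 17/50 = 96/187
P(W=2 | obs) = 13/275 / 17/50 = 26/187
P(W=3 | obs) = 13/550 / 17/50 = 13/187

P(W = 1 | obs) = 96/187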